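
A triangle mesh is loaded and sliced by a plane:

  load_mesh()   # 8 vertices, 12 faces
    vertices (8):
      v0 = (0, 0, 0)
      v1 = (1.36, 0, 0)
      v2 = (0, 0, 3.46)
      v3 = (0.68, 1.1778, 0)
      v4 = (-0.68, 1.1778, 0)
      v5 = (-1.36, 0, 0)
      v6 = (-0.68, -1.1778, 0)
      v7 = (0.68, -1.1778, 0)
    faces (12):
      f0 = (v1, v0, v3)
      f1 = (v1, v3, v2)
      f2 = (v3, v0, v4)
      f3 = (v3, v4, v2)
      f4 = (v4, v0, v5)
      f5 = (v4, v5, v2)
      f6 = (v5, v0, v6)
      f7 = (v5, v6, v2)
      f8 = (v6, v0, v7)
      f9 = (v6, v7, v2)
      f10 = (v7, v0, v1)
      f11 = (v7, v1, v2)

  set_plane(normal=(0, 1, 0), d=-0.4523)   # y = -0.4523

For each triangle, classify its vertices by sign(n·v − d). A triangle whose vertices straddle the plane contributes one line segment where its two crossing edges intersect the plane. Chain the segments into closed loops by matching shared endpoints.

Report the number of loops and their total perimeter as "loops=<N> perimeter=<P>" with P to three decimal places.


loops=1 perimeter=7.300

Straddling triangles (6 of 12):
  (v5,v0,v6) [++-] → (-0.261134, -0.4523, 0)–(-1.09887, -0.4523, 0)  len=0.8377
  (v5,v6,v2) [+-+] → (-1.09887, -0.4523, 0)–(-0.261134, -0.4523, 2.13129)  len=2.2900
  (v6,v0,v7) [-+-] → (-0.261134, -0.4523, 0)–(0.261134, -0.4523, 0)  len=0.5223
  (v6,v7,v2) [--+] → (0.261134, -0.4523, 2.13129)–(-0.261134, -0.4523, 2.13129)  len=0.5223
  (v7,v0,v1) [-++] → (0.261134, -0.4523, 0)–(1.09887, -0.4523, 0)  len=0.8377
  (v7,v1,v2) [-++] → (1.09887, -0.4523, 0)–(0.261134, -0.4523, 2.13129)  len=2.2900

Chained into 1 loop(s):
  loop 1: 6 segments, perimeter = 7.3000
Total perimeter = 7.300


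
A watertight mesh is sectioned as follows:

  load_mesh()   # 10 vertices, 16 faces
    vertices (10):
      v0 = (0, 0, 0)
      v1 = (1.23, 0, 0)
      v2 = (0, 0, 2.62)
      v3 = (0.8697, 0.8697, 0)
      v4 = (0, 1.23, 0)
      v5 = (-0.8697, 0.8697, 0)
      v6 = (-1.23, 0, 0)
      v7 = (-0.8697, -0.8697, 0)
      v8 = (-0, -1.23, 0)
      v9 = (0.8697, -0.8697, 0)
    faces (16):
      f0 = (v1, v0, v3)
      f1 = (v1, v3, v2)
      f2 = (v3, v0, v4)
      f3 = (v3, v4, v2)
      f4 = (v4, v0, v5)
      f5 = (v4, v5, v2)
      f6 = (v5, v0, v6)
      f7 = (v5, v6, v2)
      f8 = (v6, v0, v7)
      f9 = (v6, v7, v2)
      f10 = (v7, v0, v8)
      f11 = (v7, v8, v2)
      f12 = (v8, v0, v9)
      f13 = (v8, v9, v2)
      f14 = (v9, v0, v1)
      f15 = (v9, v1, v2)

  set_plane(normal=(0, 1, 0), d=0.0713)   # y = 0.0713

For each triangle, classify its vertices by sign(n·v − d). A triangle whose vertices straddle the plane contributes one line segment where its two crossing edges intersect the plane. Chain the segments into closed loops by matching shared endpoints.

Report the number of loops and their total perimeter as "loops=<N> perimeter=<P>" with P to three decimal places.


loops=1 perimeter=7.905

Straddling triangles (8 of 16):
  (v1,v0,v3) [--+] → (0.0713, 0.0713, 0)–(1.20046, 0.0713, 0)  len=1.1292
  (v1,v3,v2) [-+-] → (1.20046, 0.0713, 0)–(0.0713, 0.0713, 2.40521)  len=2.6571
  (v3,v0,v4) [+-+] → (0.0713, 0.0713, 0)–(0, 0.0713, 0)  len=0.0713
  (v3,v4,v2) [++-] → (0, 0.0713, 2.46813)–(0.0713, 0.0713, 2.40521)  len=0.0951
  (v4,v0,v5) [+-+] → (0, 0.0713, 0)–(-0.0713, 0.0713, 0)  len=0.0713
  (v4,v5,v2) [++-] → (-0.0713, 0.0713, 2.40521)–(0, 0.0713, 2.46813)  len=0.0951
  (v5,v0,v6) [+--] → (-0.0713, 0.0713, 0)–(-1.20046, 0.0713, 0)  len=1.1292
  (v5,v6,v2) [+--] → (-1.20046, 0.0713, 0)–(-0.0713, 0.0713, 2.40521)  len=2.6571

Chained into 1 loop(s):
  loop 1: 8 segments, perimeter = 7.9052
Total perimeter = 7.905


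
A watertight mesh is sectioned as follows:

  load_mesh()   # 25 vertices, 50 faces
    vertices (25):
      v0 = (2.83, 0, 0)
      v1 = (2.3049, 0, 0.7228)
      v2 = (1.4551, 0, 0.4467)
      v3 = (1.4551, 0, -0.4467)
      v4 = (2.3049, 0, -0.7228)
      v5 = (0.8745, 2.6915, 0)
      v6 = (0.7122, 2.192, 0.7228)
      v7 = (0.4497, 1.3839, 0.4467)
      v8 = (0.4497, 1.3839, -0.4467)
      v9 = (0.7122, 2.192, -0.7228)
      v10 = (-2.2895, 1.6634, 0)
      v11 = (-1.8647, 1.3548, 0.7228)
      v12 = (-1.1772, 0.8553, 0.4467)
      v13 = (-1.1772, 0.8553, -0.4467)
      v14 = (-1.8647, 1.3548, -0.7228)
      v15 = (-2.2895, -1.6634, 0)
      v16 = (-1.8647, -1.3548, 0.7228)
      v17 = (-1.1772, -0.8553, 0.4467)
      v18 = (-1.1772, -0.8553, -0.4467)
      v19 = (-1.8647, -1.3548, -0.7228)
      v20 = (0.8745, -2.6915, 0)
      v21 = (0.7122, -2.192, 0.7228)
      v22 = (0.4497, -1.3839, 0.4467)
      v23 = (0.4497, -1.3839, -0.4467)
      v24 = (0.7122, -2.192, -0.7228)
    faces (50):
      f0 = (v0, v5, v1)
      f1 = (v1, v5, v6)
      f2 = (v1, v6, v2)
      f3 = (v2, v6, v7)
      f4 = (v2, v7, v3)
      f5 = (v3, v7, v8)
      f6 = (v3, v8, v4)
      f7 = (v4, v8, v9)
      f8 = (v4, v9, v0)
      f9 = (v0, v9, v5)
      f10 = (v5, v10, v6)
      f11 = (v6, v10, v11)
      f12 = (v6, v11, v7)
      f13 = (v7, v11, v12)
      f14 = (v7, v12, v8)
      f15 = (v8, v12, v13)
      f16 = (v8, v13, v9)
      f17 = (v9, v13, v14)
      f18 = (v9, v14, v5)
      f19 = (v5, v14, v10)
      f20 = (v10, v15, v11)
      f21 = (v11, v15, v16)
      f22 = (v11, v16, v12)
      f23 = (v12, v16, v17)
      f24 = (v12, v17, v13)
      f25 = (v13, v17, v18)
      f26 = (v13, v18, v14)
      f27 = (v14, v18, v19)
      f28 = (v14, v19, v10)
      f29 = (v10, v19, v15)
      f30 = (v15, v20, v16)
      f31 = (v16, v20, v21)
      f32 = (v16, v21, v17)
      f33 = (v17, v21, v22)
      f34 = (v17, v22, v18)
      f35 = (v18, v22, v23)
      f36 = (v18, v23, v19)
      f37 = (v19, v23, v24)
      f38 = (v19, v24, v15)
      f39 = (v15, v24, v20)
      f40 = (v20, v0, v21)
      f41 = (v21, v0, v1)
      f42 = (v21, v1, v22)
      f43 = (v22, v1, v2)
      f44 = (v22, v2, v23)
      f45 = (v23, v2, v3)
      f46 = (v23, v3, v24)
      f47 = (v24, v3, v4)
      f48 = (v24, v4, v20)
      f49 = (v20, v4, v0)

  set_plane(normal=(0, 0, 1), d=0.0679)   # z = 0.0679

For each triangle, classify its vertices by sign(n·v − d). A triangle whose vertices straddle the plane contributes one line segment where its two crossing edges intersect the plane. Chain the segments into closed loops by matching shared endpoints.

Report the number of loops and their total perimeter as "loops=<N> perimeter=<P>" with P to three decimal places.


Straddling triangles (20 of 50):
  (v0,v5,v1) [--+] → (1.00887, 2.43866, 0.0679)–(2.78067, 0, 0.0679)  len=3.0144
  (v1,v5,v6) [+-+] → (1.00887, 2.43866, 0.0679)–(0.859254, 2.64458, 0.0679)  len=0.2545
  (v2,v7,v3) [++-] → (0.875988, 0.797129, 0.0679)–(1.4551, 0, 0.0679)  len=0.9853
  (v3,v7,v8) [-+-] → (0.875988, 0.797129, 0.0679)–(0.4497, 1.3839, 0.0679)  len=0.7253
  (v5,v10,v6) [--+] → (-2.00752, 1.71306, 0.0679)–(0.859254, 2.64458, 0.0679)  len=3.0143
  (v6,v10,v11) [+-+] → (-2.00752, 1.71306, 0.0679)–(-2.24959, 1.63441, 0.0679)  len=0.2545
  (v7,v12,v8) [++-] → (-0.487397, 1.07943, 0.0679)–(0.4497, 1.3839, 0.0679)  len=0.9853
  (v8,v12,v13) [-+-] → (-0.487397, 1.07943, 0.0679)–(-1.1772, 0.8553, 0.0679)  len=0.7253
  (v10,v15,v11) [--+] → (-2.24959, -1.37987, 0.0679)–(-2.24959, 1.63441, 0.0679)  len=3.0143
  (v11,v15,v16) [+-+] → (-2.24959, -1.37987, 0.0679)–(-2.24959, -1.63441, 0.0679)  len=0.2545
  (v12,v17,v13) [++-] → (-1.1772, -0.130009, 0.0679)–(-1.1772, 0.8553, 0.0679)  len=0.9853
  (v13,v17,v18) [-+-] → (-1.1772, -0.130009, 0.0679)–(-1.1772, -0.8553, 0.0679)  len=0.7253
  (v15,v20,v16) [--+] → (0.617179, -2.56593, 0.0679)–(-2.24959, -1.63441, 0.0679)  len=3.0143
  (v16,v20,v21) [+-+] → (0.617179, -2.56593, 0.0679)–(0.859254, -2.64458, 0.0679)  len=0.2545
  (v17,v22,v18) [++-] → (-0.240103, -1.15977, 0.0679)–(-1.1772, -0.8553, 0.0679)  len=0.9853
  (v18,v22,v23) [-+-] → (-0.240103, -1.15977, 0.0679)–(0.4497, -1.3839, 0.0679)  len=0.7253
  (v20,v0,v21) [--+] → (2.63105, -0.205917, 0.0679)–(0.859254, -2.64458, 0.0679)  len=3.0144
  (v21,v0,v1) [+-+] → (2.63105, -0.205917, 0.0679)–(2.78067, 0, 0.0679)  len=0.2545
  (v22,v2,v23) [++-] → (1.02881, -0.586771, 0.0679)–(0.4497, -1.3839, 0.0679)  len=0.9853
  (v23,v2,v3) [-+-] → (1.02881, -0.586771, 0.0679)–(1.4551, 0, 0.0679)  len=0.7253

Chained into 2 loop(s):
  loop 1: 10 segments, perimeter = 16.3443
  loop 2: 10 segments, perimeter = 8.5530
Total perimeter = 24.897

loops=2 perimeter=24.897


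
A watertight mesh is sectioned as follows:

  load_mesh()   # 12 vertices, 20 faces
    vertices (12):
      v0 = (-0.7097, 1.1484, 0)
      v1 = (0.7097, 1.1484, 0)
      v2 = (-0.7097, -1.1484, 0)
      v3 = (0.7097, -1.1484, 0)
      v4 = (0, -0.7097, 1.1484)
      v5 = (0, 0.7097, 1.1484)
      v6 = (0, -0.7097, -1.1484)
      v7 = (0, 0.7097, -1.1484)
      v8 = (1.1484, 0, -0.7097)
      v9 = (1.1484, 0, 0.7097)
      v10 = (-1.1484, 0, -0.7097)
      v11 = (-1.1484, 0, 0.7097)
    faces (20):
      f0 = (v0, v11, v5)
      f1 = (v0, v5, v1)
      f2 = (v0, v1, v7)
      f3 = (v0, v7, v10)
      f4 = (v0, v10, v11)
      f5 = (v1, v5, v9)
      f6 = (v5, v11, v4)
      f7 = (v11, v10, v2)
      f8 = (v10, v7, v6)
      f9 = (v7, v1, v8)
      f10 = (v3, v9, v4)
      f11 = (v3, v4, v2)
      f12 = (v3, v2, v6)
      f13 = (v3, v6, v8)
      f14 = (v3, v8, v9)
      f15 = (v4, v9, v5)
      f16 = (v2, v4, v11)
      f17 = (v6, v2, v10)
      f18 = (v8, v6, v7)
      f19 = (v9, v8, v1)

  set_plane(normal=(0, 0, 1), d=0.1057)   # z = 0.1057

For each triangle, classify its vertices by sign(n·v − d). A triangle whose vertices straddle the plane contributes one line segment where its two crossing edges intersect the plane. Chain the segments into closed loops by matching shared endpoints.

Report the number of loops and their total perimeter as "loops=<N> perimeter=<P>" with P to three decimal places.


loops=1 perimeter=7.502

Straddling triangles (10 of 20):
  (v0,v11,v5) [-++] → (-0.775038, 0.977362, 0.1057)–(-0.644378, 1.10802, 0.1057)  len=0.1848
  (v0,v5,v1) [-+-] → (-0.644378, 1.10802, 0.1057)–(0.644378, 1.10802, 0.1057)  len=1.2888
  (v0,v10,v11) [--+] → (-1.1484, 0, 0.1057)–(-0.775038, 0.977362, 0.1057)  len=1.0462
  (v1,v5,v9) [-++] → (0.644378, 1.10802, 0.1057)–(0.775038, 0.977362, 0.1057)  len=0.1848
  (v11,v10,v2) [+--] → (-1.1484, 0, 0.1057)–(-0.775038, -0.977362, 0.1057)  len=1.0462
  (v3,v9,v4) [-++] → (0.775038, -0.977362, 0.1057)–(0.644378, -1.10802, 0.1057)  len=0.1848
  (v3,v4,v2) [-+-] → (0.644378, -1.10802, 0.1057)–(-0.644378, -1.10802, 0.1057)  len=1.2888
  (v3,v8,v9) [--+] → (1.1484, 0, 0.1057)–(0.775038, -0.977362, 0.1057)  len=1.0462
  (v2,v4,v11) [-++] → (-0.644378, -1.10802, 0.1057)–(-0.775038, -0.977362, 0.1057)  len=0.1848
  (v9,v8,v1) [+--] → (1.1484, 0, 0.1057)–(0.775038, 0.977362, 0.1057)  len=1.0462

Chained into 1 loop(s):
  loop 1: 10 segments, perimeter = 7.5016
Total perimeter = 7.502


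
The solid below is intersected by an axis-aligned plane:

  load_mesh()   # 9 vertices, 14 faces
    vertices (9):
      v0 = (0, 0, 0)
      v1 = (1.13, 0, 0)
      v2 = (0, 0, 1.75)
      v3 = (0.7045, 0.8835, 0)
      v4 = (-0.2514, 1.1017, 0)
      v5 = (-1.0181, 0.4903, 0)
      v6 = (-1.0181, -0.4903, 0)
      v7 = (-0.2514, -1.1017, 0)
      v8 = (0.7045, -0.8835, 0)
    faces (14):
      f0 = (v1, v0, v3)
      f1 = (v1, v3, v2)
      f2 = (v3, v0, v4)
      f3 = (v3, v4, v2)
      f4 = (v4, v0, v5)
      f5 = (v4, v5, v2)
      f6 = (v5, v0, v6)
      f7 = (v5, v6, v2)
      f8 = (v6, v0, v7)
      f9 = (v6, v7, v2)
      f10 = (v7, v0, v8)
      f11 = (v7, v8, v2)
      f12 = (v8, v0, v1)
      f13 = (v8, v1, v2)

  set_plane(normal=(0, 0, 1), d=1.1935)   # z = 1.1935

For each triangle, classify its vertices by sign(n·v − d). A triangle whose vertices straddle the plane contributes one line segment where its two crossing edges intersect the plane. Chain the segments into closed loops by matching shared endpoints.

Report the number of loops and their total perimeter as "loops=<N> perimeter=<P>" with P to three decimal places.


Straddling triangles (7 of 14):
  (v1,v3,v2) [--+] → (0.224031, 0.280953, 1.1935)–(0.35934, 0, 1.1935)  len=0.3118
  (v3,v4,v2) [--+] → (-0.0799452, 0.350341, 1.1935)–(0.224031, 0.280953, 1.1935)  len=0.3118
  (v4,v5,v2) [--+] → (-0.323756, 0.155915, 1.1935)–(-0.0799452, 0.350341, 1.1935)  len=0.3118
  (v5,v6,v2) [--+] → (-0.323756, -0.155915, 1.1935)–(-0.323756, 0.155915, 1.1935)  len=0.3118
  (v6,v7,v2) [--+] → (-0.0799452, -0.350341, 1.1935)–(-0.323756, -0.155915, 1.1935)  len=0.3118
  (v7,v8,v2) [--+] → (0.224031, -0.280953, 1.1935)–(-0.0799452, -0.350341, 1.1935)  len=0.3118
  (v8,v1,v2) [--+] → (0.35934, 0, 1.1935)–(0.224031, -0.280953, 1.1935)  len=0.3118

Chained into 1 loop(s):
  loop 1: 7 segments, perimeter = 2.1828
Total perimeter = 2.183

loops=1 perimeter=2.183


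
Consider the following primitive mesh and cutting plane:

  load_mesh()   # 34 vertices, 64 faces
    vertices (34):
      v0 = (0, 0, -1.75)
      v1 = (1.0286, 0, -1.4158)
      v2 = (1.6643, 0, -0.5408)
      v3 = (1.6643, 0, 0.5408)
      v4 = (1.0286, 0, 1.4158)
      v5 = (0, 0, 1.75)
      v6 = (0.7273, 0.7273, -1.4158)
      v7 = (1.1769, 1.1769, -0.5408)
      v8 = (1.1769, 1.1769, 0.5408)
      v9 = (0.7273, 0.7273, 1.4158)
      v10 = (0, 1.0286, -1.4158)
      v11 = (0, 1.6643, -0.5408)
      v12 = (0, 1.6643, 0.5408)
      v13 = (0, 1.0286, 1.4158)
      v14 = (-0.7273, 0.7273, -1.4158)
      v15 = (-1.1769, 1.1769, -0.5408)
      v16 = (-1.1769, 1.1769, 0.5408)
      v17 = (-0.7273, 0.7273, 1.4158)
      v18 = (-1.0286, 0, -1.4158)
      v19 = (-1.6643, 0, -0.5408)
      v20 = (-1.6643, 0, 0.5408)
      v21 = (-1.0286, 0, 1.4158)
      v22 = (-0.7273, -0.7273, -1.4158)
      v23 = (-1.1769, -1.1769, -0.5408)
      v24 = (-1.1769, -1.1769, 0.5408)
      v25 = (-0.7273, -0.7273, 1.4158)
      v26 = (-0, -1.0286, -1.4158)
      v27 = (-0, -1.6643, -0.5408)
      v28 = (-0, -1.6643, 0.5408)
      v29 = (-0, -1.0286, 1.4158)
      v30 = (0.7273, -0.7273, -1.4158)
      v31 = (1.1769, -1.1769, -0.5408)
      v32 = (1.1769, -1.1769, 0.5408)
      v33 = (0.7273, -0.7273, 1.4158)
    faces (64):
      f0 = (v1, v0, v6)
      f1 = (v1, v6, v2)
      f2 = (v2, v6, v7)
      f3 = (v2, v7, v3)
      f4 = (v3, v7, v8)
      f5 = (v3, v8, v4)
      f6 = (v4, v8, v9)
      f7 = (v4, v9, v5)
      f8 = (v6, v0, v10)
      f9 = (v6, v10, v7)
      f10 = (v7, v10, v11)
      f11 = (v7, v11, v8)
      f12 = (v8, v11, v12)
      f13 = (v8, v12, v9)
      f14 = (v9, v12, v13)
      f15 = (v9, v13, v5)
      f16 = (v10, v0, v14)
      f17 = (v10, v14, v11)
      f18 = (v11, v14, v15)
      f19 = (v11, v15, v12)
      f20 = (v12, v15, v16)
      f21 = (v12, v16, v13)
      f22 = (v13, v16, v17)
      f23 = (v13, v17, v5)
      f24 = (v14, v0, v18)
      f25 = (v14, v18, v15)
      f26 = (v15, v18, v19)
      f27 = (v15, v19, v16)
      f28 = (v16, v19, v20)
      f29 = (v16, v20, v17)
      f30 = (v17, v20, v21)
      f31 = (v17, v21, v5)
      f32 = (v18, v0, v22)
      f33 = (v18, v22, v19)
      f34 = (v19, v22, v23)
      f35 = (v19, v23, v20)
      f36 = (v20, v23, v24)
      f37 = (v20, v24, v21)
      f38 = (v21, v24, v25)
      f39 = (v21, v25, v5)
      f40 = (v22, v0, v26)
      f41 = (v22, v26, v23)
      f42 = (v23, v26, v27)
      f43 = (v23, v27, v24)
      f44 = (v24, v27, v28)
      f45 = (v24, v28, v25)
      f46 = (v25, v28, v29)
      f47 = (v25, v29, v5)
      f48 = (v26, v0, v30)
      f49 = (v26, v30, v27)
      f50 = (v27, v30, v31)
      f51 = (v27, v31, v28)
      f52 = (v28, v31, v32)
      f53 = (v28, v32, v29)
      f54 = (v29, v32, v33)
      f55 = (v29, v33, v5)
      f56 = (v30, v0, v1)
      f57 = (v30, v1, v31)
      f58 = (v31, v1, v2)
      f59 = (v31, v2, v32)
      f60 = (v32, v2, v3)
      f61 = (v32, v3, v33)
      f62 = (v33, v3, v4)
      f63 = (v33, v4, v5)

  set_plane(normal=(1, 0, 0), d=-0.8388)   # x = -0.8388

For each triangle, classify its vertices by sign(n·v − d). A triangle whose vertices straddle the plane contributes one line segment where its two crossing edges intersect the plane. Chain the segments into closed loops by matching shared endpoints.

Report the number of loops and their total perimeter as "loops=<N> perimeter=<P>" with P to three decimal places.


loops=1 perimeter=9.018

Straddling triangles (20 of 64):
  (v11,v14,v15) [++-] → (-0.8388, 0.8388, -1.1988)–(-0.8388, 1.31692, -0.5408)  len=0.8134
  (v11,v15,v12) [+-+] → (-0.8388, 1.31692, -0.5408)–(-0.8388, 1.31692, -0.230078)  len=0.3107
  (v12,v15,v16) [+--] → (-0.8388, 1.31692, -0.230078)–(-0.8388, 1.31692, 0.5408)  len=0.7709
  (v12,v16,v13) [+-+] → (-0.8388, 1.31692, 0.5408)–(-0.8388, 1.1343, 0.79217)  len=0.3107
  (v13,v16,v17) [+-+] → (-0.8388, 1.1343, 0.79217)–(-0.8388, 0.8388, 1.1988)  len=0.5027
  (v14,v0,v18) [++-] → (-0.8388, 0, -1.47747)–(-0.8388, 0.458153, -1.4158)  len=0.4623
  (v14,v18,v15) [+--] → (-0.8388, 0.458153, -1.4158)–(-0.8388, 0.8388, -1.1988)  len=0.4382
  (v16,v20,v17) [--+] → (-0.8388, 0.640754, 1.31168)–(-0.8388, 0.8388, 1.1988)  len=0.2280
  (v17,v20,v21) [+--] → (-0.8388, 0.640754, 1.31168)–(-0.8388, 0.458153, 1.4158)  len=0.2102
  (v17,v21,v5) [+-+] → (-0.8388, 0.458153, 1.4158)–(-0.8388, 0, 1.47747)  len=0.4623
  (v18,v0,v22) [-++] → (-0.8388, 0, -1.47747)–(-0.8388, -0.458153, -1.4158)  len=0.4623
  (v18,v22,v19) [-+-] → (-0.8388, -0.458153, -1.4158)–(-0.8388, -0.640754, -1.31168)  len=0.2102
  (v19,v22,v23) [-+-] → (-0.8388, -0.640754, -1.31168)–(-0.8388, -0.8388, -1.1988)  len=0.2280
  (v21,v24,v25) [--+] → (-0.8388, -0.8388, 1.1988)–(-0.8388, -0.458153, 1.4158)  len=0.4382
  (v21,v25,v5) [-++] → (-0.8388, -0.458153, 1.4158)–(-0.8388, 0, 1.47747)  len=0.4623
  (v22,v26,v23) [++-] → (-0.8388, -1.1343, -0.79217)–(-0.8388, -0.8388, -1.1988)  len=0.5027
  (v23,v26,v27) [-++] → (-0.8388, -1.1343, -0.79217)–(-0.8388, -1.31692, -0.5408)  len=0.3107
  (v23,v27,v24) [-+-] → (-0.8388, -1.31692, -0.5408)–(-0.8388, -1.31692, 0.230078)  len=0.7709
  (v24,v27,v28) [-++] → (-0.8388, -1.31692, 0.230078)–(-0.8388, -1.31692, 0.5408)  len=0.3107
  (v24,v28,v25) [-++] → (-0.8388, -1.31692, 0.5408)–(-0.8388, -0.8388, 1.1988)  len=0.8134

Chained into 1 loop(s):
  loop 1: 20 segments, perimeter = 9.0184
Total perimeter = 9.018


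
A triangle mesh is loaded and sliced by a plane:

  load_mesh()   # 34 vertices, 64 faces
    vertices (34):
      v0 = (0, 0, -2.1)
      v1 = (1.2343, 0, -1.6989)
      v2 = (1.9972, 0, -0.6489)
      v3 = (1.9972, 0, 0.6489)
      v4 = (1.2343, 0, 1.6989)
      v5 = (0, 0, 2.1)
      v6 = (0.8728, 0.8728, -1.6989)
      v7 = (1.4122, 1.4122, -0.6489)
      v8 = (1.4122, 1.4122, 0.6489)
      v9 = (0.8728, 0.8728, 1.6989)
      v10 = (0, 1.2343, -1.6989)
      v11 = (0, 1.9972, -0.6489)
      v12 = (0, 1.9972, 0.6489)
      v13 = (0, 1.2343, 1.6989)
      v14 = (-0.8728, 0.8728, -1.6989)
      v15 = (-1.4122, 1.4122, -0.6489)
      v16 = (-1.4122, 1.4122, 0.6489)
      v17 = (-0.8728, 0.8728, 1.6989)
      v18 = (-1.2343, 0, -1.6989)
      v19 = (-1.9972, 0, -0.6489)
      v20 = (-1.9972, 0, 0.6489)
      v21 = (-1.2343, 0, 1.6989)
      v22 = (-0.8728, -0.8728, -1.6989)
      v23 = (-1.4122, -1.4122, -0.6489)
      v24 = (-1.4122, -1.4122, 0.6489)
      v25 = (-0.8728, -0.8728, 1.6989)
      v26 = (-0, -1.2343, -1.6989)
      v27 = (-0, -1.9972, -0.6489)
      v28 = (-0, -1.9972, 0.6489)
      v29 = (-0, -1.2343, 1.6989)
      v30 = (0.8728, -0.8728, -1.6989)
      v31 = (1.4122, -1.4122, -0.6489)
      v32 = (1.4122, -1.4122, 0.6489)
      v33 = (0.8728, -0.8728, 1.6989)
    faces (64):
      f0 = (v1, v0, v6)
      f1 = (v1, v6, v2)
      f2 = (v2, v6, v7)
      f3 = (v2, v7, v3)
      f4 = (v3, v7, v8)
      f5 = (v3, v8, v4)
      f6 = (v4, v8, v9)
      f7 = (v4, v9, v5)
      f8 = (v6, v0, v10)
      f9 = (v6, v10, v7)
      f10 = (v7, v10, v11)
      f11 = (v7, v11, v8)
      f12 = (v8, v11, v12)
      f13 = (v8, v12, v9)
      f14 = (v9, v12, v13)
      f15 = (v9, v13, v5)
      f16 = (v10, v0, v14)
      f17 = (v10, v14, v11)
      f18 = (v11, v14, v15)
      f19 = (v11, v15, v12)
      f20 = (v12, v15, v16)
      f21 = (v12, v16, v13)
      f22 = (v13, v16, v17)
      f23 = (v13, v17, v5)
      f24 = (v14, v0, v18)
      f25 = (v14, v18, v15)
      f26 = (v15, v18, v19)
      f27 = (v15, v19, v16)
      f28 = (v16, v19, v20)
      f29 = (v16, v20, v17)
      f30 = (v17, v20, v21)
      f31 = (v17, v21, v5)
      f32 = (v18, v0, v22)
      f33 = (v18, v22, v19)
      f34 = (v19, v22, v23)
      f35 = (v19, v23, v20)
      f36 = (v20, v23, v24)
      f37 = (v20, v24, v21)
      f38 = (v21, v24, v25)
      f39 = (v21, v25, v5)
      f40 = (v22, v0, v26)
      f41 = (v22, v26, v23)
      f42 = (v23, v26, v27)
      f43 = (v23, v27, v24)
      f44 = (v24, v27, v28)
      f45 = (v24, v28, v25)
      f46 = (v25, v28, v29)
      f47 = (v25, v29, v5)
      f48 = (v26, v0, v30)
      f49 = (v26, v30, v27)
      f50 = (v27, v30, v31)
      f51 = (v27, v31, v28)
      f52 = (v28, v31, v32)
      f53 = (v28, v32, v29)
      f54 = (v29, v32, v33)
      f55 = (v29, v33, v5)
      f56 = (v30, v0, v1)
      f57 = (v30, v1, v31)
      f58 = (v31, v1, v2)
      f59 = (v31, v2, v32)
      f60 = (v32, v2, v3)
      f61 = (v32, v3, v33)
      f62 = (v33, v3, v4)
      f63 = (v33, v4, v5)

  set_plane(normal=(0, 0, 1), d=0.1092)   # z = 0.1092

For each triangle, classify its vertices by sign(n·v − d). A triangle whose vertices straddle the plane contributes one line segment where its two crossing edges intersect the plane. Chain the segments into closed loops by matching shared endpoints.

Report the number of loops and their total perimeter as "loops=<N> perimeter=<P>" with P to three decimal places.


Straddling triangles (16 of 64):
  (v2,v7,v3) [--+] → (1.75392, 0.587274, 0.1092)–(1.9972, 0, 0.1092)  len=0.6357
  (v3,v7,v8) [+-+] → (1.75392, 0.587274, 0.1092)–(1.4122, 1.4122, 0.1092)  len=0.8929
  (v7,v11,v8) [--+] → (0.824926, 1.65548, 0.1092)–(1.4122, 1.4122, 0.1092)  len=0.6357
  (v8,v11,v12) [+-+] → (0.824926, 1.65548, 0.1092)–(0, 1.9972, 0.1092)  len=0.8929
  (v11,v15,v12) [--+] → (-0.587274, 1.75392, 0.1092)–(0, 1.9972, 0.1092)  len=0.6357
  (v12,v15,v16) [+-+] → (-0.587274, 1.75392, 0.1092)–(-1.4122, 1.4122, 0.1092)  len=0.8929
  (v15,v19,v16) [--+] → (-1.65548, 0.824926, 0.1092)–(-1.4122, 1.4122, 0.1092)  len=0.6357
  (v16,v19,v20) [+-+] → (-1.65548, 0.824926, 0.1092)–(-1.9972, 0, 0.1092)  len=0.8929
  (v19,v23,v20) [--+] → (-1.75392, -0.587274, 0.1092)–(-1.9972, 0, 0.1092)  len=0.6357
  (v20,v23,v24) [+-+] → (-1.75392, -0.587274, 0.1092)–(-1.4122, -1.4122, 0.1092)  len=0.8929
  (v23,v27,v24) [--+] → (-0.824926, -1.65548, 0.1092)–(-1.4122, -1.4122, 0.1092)  len=0.6357
  (v24,v27,v28) [+-+] → (-0.824926, -1.65548, 0.1092)–(0, -1.9972, 0.1092)  len=0.8929
  (v27,v31,v28) [--+] → (0.587274, -1.75392, 0.1092)–(0, -1.9972, 0.1092)  len=0.6357
  (v28,v31,v32) [+-+] → (0.587274, -1.75392, 0.1092)–(1.4122, -1.4122, 0.1092)  len=0.8929
  (v31,v2,v32) [--+] → (1.65548, -0.824926, 0.1092)–(1.4122, -1.4122, 0.1092)  len=0.6357
  (v32,v2,v3) [+-+] → (1.65548, -0.824926, 0.1092)–(1.9972, 0, 0.1092)  len=0.8929

Chained into 1 loop(s):
  loop 1: 16 segments, perimeter = 12.2286
Total perimeter = 12.229

loops=1 perimeter=12.229


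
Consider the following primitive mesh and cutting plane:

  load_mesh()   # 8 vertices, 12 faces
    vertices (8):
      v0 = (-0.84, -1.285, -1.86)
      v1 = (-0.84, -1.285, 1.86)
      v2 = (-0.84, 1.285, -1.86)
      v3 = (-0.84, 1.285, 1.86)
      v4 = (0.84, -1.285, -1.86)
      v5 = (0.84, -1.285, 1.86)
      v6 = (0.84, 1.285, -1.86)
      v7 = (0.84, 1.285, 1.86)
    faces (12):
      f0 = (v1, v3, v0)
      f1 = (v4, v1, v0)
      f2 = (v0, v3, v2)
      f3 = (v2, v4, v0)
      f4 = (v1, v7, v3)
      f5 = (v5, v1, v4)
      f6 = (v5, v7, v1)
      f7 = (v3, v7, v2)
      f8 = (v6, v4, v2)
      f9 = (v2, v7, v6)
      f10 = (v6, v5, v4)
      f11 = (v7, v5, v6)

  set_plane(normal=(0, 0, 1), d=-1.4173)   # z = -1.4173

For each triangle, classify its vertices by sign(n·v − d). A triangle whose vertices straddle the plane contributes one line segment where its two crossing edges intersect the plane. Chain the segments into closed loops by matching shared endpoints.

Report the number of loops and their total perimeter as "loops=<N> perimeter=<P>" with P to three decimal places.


Straddling triangles (8 of 12):
  (v1,v3,v0) [++-] → (-0.84, -0.979156, -1.4173)–(-0.84, -1.285, -1.4173)  len=0.3058
  (v4,v1,v0) [-+-] → (0.640071, -1.285, -1.4173)–(-0.84, -1.285, -1.4173)  len=1.4801
  (v0,v3,v2) [-+-] → (-0.84, -0.979156, -1.4173)–(-0.84, 1.285, -1.4173)  len=2.2642
  (v5,v1,v4) [++-] → (0.640071, -1.285, -1.4173)–(0.84, -1.285, -1.4173)  len=0.1999
  (v3,v7,v2) [++-] → (-0.640071, 1.285, -1.4173)–(-0.84, 1.285, -1.4173)  len=0.1999
  (v2,v7,v6) [-+-] → (-0.640071, 1.285, -1.4173)–(0.84, 1.285, -1.4173)  len=1.4801
  (v6,v5,v4) [-+-] → (0.84, 0.979156, -1.4173)–(0.84, -1.285, -1.4173)  len=2.2642
  (v7,v5,v6) [++-] → (0.84, 0.979156, -1.4173)–(0.84, 1.285, -1.4173)  len=0.3058

Chained into 1 loop(s):
  loop 1: 8 segments, perimeter = 8.5000
Total perimeter = 8.500

loops=1 perimeter=8.500


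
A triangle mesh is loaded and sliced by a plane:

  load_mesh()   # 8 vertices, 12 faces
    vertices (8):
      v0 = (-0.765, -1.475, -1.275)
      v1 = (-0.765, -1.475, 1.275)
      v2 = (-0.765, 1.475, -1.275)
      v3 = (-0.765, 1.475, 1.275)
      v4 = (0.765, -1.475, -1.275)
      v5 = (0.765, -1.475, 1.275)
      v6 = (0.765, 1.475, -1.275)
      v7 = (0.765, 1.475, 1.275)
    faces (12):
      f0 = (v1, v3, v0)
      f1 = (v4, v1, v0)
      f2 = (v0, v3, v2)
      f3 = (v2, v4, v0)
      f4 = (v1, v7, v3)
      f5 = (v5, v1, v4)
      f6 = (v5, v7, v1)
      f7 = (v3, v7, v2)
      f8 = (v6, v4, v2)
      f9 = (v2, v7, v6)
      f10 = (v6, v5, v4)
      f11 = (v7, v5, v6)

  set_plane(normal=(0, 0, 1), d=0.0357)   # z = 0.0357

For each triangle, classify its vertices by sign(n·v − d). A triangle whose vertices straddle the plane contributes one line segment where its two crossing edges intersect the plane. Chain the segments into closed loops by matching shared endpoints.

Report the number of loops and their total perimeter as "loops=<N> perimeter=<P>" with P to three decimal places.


loops=1 perimeter=8.960

Straddling triangles (8 of 12):
  (v1,v3,v0) [++-] → (-0.765, 0.0413, 0.0357)–(-0.765, -1.475, 0.0357)  len=1.5163
  (v4,v1,v0) [-+-] → (-0.02142, -1.475, 0.0357)–(-0.765, -1.475, 0.0357)  len=0.7436
  (v0,v3,v2) [-+-] → (-0.765, 0.0413, 0.0357)–(-0.765, 1.475, 0.0357)  len=1.4337
  (v5,v1,v4) [++-] → (-0.02142, -1.475, 0.0357)–(0.765, -1.475, 0.0357)  len=0.7864
  (v3,v7,v2) [++-] → (0.02142, 1.475, 0.0357)–(-0.765, 1.475, 0.0357)  len=0.7864
  (v2,v7,v6) [-+-] → (0.02142, 1.475, 0.0357)–(0.765, 1.475, 0.0357)  len=0.7436
  (v6,v5,v4) [-+-] → (0.765, -0.0413, 0.0357)–(0.765, -1.475, 0.0357)  len=1.4337
  (v7,v5,v6) [++-] → (0.765, -0.0413, 0.0357)–(0.765, 1.475, 0.0357)  len=1.5163

Chained into 1 loop(s):
  loop 1: 8 segments, perimeter = 8.9600
Total perimeter = 8.960


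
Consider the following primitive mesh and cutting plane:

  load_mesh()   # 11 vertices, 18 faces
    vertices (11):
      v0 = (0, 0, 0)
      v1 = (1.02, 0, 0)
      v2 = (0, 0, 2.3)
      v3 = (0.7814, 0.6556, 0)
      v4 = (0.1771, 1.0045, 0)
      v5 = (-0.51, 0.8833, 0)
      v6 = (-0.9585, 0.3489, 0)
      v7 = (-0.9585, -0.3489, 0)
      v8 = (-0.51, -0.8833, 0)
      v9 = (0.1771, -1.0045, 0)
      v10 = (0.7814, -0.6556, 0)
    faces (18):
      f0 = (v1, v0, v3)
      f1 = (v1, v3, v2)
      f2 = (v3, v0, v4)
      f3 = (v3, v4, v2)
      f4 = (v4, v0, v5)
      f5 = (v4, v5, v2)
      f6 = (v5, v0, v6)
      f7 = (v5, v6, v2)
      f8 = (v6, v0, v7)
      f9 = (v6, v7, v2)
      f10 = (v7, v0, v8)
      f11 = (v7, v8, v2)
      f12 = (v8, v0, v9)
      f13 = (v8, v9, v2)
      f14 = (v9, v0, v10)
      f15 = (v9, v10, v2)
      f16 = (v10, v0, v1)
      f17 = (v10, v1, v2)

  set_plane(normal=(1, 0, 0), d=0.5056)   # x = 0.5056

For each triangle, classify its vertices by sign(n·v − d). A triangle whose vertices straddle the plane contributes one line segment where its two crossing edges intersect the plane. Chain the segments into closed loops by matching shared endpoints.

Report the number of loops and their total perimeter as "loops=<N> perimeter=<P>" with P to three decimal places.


loops=1 perimeter=4.529

Straddling triangles (8 of 18):
  (v1,v0,v3) [+-+] → (0.5056, 0, 0)–(0.5056, 0.424202, 0)  len=0.4242
  (v1,v3,v2) [++-] → (0.5056, 0.424202, 0.811799)–(0.5056, 0, 1.15992)  len=0.5488
  (v3,v0,v4) [+--] → (0.5056, 0.424202, 0)–(0.5056, 0.814837, 0)  len=0.3906
  (v3,v4,v2) [+--] → (0.5056, 0.814837, 0)–(0.5056, 0.424202, 0.811799)  len=0.9009
  (v9,v0,v10) [--+] → (0.5056, -0.424202, 0)–(0.5056, -0.814837, 0)  len=0.3906
  (v9,v10,v2) [-+-] → (0.5056, -0.814837, 0)–(0.5056, -0.424202, 0.811799)  len=0.9009
  (v10,v0,v1) [+-+] → (0.5056, -0.424202, 0)–(0.5056, 0, 0)  len=0.4242
  (v10,v1,v2) [++-] → (0.5056, 0, 1.15992)–(0.5056, -0.424202, 0.811799)  len=0.5488

Chained into 1 loop(s):
  loop 1: 8 segments, perimeter = 4.5290
Total perimeter = 4.529


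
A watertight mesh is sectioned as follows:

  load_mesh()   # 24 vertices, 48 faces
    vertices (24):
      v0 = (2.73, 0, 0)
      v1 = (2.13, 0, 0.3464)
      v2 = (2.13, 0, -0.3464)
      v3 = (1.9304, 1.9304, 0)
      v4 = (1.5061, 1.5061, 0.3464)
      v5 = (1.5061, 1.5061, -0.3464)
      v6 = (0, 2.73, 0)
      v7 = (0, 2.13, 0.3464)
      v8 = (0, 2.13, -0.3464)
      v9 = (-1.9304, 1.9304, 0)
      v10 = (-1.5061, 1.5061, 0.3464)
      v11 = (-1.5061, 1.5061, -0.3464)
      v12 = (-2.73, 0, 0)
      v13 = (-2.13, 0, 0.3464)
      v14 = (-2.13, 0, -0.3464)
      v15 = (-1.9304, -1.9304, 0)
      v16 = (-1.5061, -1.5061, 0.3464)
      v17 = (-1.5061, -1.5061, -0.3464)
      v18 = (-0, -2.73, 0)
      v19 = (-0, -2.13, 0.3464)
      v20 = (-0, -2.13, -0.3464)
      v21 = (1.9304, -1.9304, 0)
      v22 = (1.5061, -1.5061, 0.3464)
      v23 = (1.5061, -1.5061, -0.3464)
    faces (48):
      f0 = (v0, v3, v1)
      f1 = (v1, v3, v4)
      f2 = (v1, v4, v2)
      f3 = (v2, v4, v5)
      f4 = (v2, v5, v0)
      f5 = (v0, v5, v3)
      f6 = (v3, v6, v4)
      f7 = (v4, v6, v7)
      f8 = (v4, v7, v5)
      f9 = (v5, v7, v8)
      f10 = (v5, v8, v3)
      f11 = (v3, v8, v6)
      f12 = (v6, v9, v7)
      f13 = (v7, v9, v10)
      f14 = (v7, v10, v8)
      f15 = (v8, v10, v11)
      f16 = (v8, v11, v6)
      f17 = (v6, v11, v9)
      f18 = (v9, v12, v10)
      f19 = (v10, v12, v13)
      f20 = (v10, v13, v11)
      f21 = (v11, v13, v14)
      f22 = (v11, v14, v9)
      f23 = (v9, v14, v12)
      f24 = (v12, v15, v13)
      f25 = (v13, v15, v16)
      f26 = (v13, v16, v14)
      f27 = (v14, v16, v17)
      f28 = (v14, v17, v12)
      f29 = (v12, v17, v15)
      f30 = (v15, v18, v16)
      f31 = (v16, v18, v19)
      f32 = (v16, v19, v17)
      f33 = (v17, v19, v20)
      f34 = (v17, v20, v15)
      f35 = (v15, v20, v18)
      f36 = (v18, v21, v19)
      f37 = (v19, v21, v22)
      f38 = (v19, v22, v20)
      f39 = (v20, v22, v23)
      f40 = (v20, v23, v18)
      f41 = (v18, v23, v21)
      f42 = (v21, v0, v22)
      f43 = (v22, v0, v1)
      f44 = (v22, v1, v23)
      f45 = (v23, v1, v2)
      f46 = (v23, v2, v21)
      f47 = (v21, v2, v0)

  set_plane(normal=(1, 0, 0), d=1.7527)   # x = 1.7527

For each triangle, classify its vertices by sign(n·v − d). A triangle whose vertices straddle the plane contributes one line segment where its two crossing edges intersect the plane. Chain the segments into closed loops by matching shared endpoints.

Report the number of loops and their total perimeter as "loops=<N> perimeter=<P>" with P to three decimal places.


loops=2 perimeter=6.009

Straddling triangles (16 of 48):
  (v1,v3,v4) [++-] → (1.7527, 1.7527, 0.145075)–(1.7527, 0.910805, 0.3464)  len=0.8656
  (v1,v4,v2) [+-+] → (1.7527, 0.910805, 0.3464)–(1.7527, 0.910805, 0.0725669)  len=0.2738
  (v2,v4,v5) [+--] → (1.7527, 0.910805, 0.0725669)–(1.7527, 0.910805, -0.3464)  len=0.4190
  (v2,v5,v0) [+-+] → (1.7527, 0.910805, -0.3464)–(1.7527, 1.20264, -0.276605)  len=0.3001
  (v0,v5,v3) [+-+] → (1.7527, 1.20264, -0.276605)–(1.7527, 1.7527, -0.145075)  len=0.5656
  (v3,v6,v4) [+--] → (1.7527, 2.00401, 0)–(1.7527, 1.7527, 0.145075)  len=0.2902
  (v5,v8,v3) [--+] → (1.7527, 1.94877, -0.0318873)–(1.7527, 1.7527, -0.145075)  len=0.2264
  (v3,v8,v6) [+--] → (1.7527, 1.94877, -0.0318873)–(1.7527, 2.00401, 0)  len=0.0638
  (v18,v21,v19) [-+-] → (1.7527, -2.00401, 0)–(1.7527, -1.94877, 0.0318873)  len=0.0638
  (v19,v21,v22) [-+-] → (1.7527, -1.94877, 0.0318873)–(1.7527, -1.7527, 0.145075)  len=0.2264
  (v18,v23,v21) [--+] → (1.7527, -1.7527, -0.145075)–(1.7527, -2.00401, 0)  len=0.2902
  (v21,v0,v22) [++-] → (1.7527, -1.20264, 0.276605)–(1.7527, -1.7527, 0.145075)  len=0.5656
  (v22,v0,v1) [-++] → (1.7527, -1.20264, 0.276605)–(1.7527, -0.910805, 0.3464)  len=0.3001
  (v22,v1,v23) [-+-] → (1.7527, -0.910805, 0.3464)–(1.7527, -0.910805, -0.0725669)  len=0.4190
  (v23,v1,v2) [-++] → (1.7527, -0.910805, -0.0725669)–(1.7527, -0.910805, -0.3464)  len=0.2738
  (v23,v2,v21) [-++] → (1.7527, -0.910805, -0.3464)–(1.7527, -1.7527, -0.145075)  len=0.8656

Chained into 2 loop(s):
  loop 1: 8 segments, perimeter = 3.0044
  loop 2: 8 segments, perimeter = 3.0044
Total perimeter = 6.009


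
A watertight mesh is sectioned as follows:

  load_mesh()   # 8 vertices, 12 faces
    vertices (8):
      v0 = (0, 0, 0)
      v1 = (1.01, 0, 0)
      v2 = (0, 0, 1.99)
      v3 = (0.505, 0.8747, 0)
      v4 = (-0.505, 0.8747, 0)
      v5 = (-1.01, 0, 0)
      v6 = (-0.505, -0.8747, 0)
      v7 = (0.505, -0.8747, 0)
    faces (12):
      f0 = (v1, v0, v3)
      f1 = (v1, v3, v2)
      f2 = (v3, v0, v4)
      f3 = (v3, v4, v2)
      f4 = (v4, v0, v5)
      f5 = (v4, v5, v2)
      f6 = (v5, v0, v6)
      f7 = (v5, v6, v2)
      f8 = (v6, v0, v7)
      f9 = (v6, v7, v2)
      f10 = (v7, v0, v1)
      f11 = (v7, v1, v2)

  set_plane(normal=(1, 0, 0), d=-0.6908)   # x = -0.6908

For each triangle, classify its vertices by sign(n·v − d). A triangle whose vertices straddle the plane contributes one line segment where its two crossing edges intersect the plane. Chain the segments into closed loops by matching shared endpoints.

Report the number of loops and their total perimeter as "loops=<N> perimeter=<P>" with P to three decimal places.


Straddling triangles (4 of 12):
  (v4,v0,v5) [++-] → (-0.6908, 0, 0)–(-0.6908, 0.55288, 0)  len=0.5529
  (v4,v5,v2) [+-+] → (-0.6908, 0.55288, 0)–(-0.6908, 0, 0.628919)  len=0.8374
  (v5,v0,v6) [-++] → (-0.6908, 0, 0)–(-0.6908, -0.55288, 0)  len=0.5529
  (v5,v6,v2) [-++] → (-0.6908, -0.55288, 0)–(-0.6908, 0, 0.628919)  len=0.8374

Chained into 1 loop(s):
  loop 1: 4 segments, perimeter = 2.7805
Total perimeter = 2.781

loops=1 perimeter=2.781


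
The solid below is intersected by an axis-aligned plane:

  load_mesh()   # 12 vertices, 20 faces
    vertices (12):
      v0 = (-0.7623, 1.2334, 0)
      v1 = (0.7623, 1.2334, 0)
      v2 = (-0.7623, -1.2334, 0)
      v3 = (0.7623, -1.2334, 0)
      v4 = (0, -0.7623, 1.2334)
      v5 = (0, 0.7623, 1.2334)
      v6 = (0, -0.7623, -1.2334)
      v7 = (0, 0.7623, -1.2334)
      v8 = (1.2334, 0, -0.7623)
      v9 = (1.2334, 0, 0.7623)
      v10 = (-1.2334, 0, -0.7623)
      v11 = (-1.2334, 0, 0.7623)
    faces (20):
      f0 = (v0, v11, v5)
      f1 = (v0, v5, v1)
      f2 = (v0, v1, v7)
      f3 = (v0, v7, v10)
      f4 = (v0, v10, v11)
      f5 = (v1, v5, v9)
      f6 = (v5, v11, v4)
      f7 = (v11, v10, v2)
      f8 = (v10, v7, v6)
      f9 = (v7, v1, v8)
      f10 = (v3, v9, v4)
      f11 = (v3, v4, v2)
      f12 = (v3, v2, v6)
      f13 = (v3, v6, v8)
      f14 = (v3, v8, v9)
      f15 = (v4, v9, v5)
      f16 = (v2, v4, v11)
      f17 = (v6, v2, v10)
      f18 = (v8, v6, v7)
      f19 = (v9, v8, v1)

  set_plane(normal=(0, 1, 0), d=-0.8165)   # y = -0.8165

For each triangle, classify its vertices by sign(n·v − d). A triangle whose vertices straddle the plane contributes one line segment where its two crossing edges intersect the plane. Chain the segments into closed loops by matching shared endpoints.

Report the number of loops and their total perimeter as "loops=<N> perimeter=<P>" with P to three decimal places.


loops=1 perimeter=6.098

Straddling triangles (8 of 20):
  (v11,v10,v2) [++-] → (-0.921536, -0.8165, -0.257664)–(-0.921536, -0.8165, 0.257664)  len=0.5153
  (v3,v9,v4) [-++] → (0.921536, -0.8165, 0.257664)–(0.0877025, -0.8165, 1.0915)  len=1.1792
  (v3,v4,v2) [-+-] → (0.0877025, -0.8165, 1.0915)–(-0.0877025, -0.8165, 1.0915)  len=0.1754
  (v3,v2,v6) [--+] → (-0.0877025, -0.8165, -1.0915)–(0.0877025, -0.8165, -1.0915)  len=0.1754
  (v3,v6,v8) [-++] → (0.0877025, -0.8165, -1.0915)–(0.921536, -0.8165, -0.257664)  len=1.1792
  (v3,v8,v9) [-++] → (0.921536, -0.8165, -0.257664)–(0.921536, -0.8165, 0.257664)  len=0.5153
  (v2,v4,v11) [-++] → (-0.0877025, -0.8165, 1.0915)–(-0.921536, -0.8165, 0.257664)  len=1.1792
  (v6,v2,v10) [+-+] → (-0.0877025, -0.8165, -1.0915)–(-0.921536, -0.8165, -0.257664)  len=1.1792

Chained into 1 loop(s):
  loop 1: 8 segments, perimeter = 6.0983
Total perimeter = 6.098


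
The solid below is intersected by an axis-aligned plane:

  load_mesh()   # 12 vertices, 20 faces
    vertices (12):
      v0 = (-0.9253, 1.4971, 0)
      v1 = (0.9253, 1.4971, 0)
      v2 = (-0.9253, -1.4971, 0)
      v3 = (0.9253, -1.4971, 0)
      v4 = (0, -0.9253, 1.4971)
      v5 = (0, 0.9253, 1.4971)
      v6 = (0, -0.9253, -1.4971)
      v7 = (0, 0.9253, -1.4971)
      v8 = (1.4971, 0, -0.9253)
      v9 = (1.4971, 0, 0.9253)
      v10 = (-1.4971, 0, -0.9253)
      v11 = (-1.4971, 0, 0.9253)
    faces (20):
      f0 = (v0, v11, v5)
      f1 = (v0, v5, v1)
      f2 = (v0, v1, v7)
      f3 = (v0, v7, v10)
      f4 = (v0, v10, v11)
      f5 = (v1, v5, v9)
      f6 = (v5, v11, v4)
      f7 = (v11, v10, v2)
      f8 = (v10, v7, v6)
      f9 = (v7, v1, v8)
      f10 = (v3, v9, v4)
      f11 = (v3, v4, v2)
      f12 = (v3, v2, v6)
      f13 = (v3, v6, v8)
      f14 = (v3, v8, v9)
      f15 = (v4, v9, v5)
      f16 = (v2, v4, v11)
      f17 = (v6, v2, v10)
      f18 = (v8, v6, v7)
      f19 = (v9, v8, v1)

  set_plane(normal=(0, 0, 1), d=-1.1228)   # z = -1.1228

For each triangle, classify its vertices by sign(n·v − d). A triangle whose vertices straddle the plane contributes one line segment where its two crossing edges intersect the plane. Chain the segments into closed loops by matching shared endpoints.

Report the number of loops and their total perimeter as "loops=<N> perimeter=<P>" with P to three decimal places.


loops=1 perimeter=6.439

Straddling triangles (8 of 20):
  (v0,v1,v7) [++-] → (0.23134, 1.06826, -1.1228)–(-0.23134, 1.06826, -1.1228)  len=0.4627
  (v0,v7,v10) [+-+] → (-0.23134, 1.06826, -1.1228)–(-0.980001, 0.319599, -1.1228)  len=1.0588
  (v10,v7,v6) [+--] → (-0.980001, 0.319599, -1.1228)–(-0.980001, -0.319599, -1.1228)  len=0.6392
  (v7,v1,v8) [-++] → (0.23134, 1.06826, -1.1228)–(0.980001, 0.319599, -1.1228)  len=1.0588
  (v3,v2,v6) [++-] → (-0.23134, -1.06826, -1.1228)–(0.23134, -1.06826, -1.1228)  len=0.4627
  (v3,v6,v8) [+-+] → (0.23134, -1.06826, -1.1228)–(0.980001, -0.319599, -1.1228)  len=1.0588
  (v6,v2,v10) [-++] → (-0.23134, -1.06826, -1.1228)–(-0.980001, -0.319599, -1.1228)  len=1.0588
  (v8,v6,v7) [+--] → (0.980001, -0.319599, -1.1228)–(0.980001, 0.319599, -1.1228)  len=0.6392

Chained into 1 loop(s):
  loop 1: 8 segments, perimeter = 6.4388
Total perimeter = 6.439


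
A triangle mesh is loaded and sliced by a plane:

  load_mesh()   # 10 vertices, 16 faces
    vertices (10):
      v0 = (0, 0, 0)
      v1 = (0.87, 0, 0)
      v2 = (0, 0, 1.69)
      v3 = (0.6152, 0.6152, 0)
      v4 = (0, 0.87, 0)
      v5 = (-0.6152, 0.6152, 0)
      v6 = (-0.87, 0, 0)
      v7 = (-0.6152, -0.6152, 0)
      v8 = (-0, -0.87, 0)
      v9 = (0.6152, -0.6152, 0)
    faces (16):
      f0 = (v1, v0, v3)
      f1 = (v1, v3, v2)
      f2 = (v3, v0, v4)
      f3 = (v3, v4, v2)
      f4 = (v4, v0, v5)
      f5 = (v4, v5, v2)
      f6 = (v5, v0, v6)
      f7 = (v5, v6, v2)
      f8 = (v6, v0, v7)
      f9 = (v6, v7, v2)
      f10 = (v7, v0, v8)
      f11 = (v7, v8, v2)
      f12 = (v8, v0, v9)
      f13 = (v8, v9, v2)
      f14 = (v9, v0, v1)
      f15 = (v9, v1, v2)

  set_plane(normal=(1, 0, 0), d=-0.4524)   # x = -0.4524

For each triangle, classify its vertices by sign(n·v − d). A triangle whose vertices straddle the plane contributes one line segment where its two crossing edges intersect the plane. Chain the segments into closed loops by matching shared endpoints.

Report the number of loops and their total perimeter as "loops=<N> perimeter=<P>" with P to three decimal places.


loops=1 perimeter=3.533

Straddling triangles (8 of 16):
  (v4,v0,v5) [++-] → (-0.4524, 0.4524, 0)–(-0.4524, 0.682628, 0)  len=0.2302
  (v4,v5,v2) [+-+] → (-0.4524, 0.682628, 0)–(-0.4524, 0.4524, 0.447224)  len=0.5030
  (v5,v0,v6) [-+-] → (-0.4524, 0.4524, 0)–(-0.4524, 0, 0)  len=0.4524
  (v5,v6,v2) [--+] → (-0.4524, 0, 0.8112)–(-0.4524, 0.4524, 0.447224)  len=0.5806
  (v6,v0,v7) [-+-] → (-0.4524, 0, 0)–(-0.4524, -0.4524, 0)  len=0.4524
  (v6,v7,v2) [--+] → (-0.4524, -0.4524, 0.447224)–(-0.4524, 0, 0.8112)  len=0.5806
  (v7,v0,v8) [-++] → (-0.4524, -0.4524, 0)–(-0.4524, -0.682628, 0)  len=0.2302
  (v7,v8,v2) [-++] → (-0.4524, -0.682628, 0)–(-0.4524, -0.4524, 0.447224)  len=0.5030

Chained into 1 loop(s):
  loop 1: 8 segments, perimeter = 3.5325
Total perimeter = 3.533
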